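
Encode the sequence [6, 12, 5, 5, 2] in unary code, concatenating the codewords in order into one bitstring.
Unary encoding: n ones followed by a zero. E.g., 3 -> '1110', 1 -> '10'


Encode each number as n ones followed by a terminating 0:
  6 -> 1111110 (7 bits)
  12 -> 1111111111110 (13 bits)
  5 -> 111110 (6 bits)
  5 -> 111110 (6 bits)
  2 -> 110 (3 bits)
Total length = 7 + 13 + 6 + 6 + 3 = 35 bits.

Unary([6, 12, 5, 5, 2]) = 11111101111111111110111110111110110 (35 bits)


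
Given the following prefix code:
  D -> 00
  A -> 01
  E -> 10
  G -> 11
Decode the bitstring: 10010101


Decoding step by step:
Bits 10 -> E
Bits 01 -> A
Bits 01 -> A
Bits 01 -> A


Decoded message: EAAA


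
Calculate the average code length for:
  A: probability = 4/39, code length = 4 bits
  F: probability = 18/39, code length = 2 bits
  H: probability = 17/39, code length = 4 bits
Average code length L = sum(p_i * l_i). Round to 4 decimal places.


Weighted contributions p_i * l_i:
  A: (4/39) * 4 = 16/39
  F: (18/39) * 2 = 36/39
  H: (17/39) * 4 = 68/39
Sum = (16 + 36 + 68)/39 = 120/39

L = 120/39 = 3.0769 bits/symbol


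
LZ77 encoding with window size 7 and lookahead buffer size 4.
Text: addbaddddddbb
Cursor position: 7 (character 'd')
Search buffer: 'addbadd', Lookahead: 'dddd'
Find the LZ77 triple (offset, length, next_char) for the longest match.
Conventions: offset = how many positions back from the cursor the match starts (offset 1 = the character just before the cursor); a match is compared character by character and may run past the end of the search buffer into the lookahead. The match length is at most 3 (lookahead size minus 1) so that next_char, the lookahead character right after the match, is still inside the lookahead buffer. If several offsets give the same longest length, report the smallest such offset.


Try each offset into the search buffer:
  offset=1 (pos 6, char 'd'): match length 3
  offset=2 (pos 5, char 'd'): match length 3
  offset=3 (pos 4, char 'a'): match length 0
  offset=4 (pos 3, char 'b'): match length 0
  offset=5 (pos 2, char 'd'): match length 1
  offset=6 (pos 1, char 'd'): match length 2
  offset=7 (pos 0, char 'a'): match length 0
Longest match has length 3, found at offsets 1, 2; take the smallest, offset 1.
next_char = character at position 7 + 3 = 10 -> 'd'

Best match: offset=1, length=3 (matching 'ddd' starting at position 6)
LZ77 triple: (1, 3, 'd')


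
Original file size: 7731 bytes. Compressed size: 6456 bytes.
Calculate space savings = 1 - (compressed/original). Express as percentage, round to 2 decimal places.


ratio = compressed/original = 6456/7731 = 0.83508
savings = 1 - ratio = 1 - 0.83508 = 0.16492
as a percentage: 0.16492 * 100 = 16.49%

Space savings = 1 - 6456/7731 = 16.49%


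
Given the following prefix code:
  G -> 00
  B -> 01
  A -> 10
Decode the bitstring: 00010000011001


Decoding step by step:
Bits 00 -> G
Bits 01 -> B
Bits 00 -> G
Bits 00 -> G
Bits 01 -> B
Bits 10 -> A
Bits 01 -> B


Decoded message: GBGGBAB


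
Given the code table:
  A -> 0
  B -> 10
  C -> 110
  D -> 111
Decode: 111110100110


Decoding:
111 -> D
110 -> C
10 -> B
0 -> A
110 -> C


Result: DCBAC


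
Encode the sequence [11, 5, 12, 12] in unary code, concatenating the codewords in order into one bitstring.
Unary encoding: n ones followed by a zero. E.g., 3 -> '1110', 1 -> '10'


Encode each number as n ones followed by a terminating 0:
  11 -> 111111111110 (12 bits)
  5 -> 111110 (6 bits)
  12 -> 1111111111110 (13 bits)
  12 -> 1111111111110 (13 bits)
Total length = 12 + 6 + 13 + 13 = 44 bits.

Unary([11, 5, 12, 12]) = 11111111111011111011111111111101111111111110 (44 bits)


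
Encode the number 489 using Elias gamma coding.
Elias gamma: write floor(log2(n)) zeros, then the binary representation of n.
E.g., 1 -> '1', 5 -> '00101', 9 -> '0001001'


num_bits = floor(log2(489)) + 1 = 9
leading_zeros = num_bits - 1 = 8
binary(489) = 111101001

Elias gamma(489) = '00000000' + '111101001' = 00000000111101001 (17 bits)


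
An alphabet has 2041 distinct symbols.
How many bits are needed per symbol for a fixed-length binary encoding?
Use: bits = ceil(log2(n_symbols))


log2(2041) = 10.9951
Bracket: 2^10 = 1024 < 2041 <= 2^11 = 2048
So ceil(log2(2041)) = 11

bits = ceil(log2(2041)) = ceil(10.9951) = 11 bits


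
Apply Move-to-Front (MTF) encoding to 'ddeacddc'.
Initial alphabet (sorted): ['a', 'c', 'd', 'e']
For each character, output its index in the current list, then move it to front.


MTF encoding:
'd': index 2 in ['a', 'c', 'd', 'e'] -> ['d', 'a', 'c', 'e']
'd': index 0 in ['d', 'a', 'c', 'e'] -> ['d', 'a', 'c', 'e']
'e': index 3 in ['d', 'a', 'c', 'e'] -> ['e', 'd', 'a', 'c']
'a': index 2 in ['e', 'd', 'a', 'c'] -> ['a', 'e', 'd', 'c']
'c': index 3 in ['a', 'e', 'd', 'c'] -> ['c', 'a', 'e', 'd']
'd': index 3 in ['c', 'a', 'e', 'd'] -> ['d', 'c', 'a', 'e']
'd': index 0 in ['d', 'c', 'a', 'e'] -> ['d', 'c', 'a', 'e']
'c': index 1 in ['d', 'c', 'a', 'e'] -> ['c', 'd', 'a', 'e']


Output: [2, 0, 3, 2, 3, 3, 0, 1]


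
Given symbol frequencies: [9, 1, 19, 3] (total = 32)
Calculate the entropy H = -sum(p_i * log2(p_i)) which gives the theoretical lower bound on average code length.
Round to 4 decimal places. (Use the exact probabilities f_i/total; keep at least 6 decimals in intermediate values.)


Per-symbol terms -p_i * log2(p_i) with p_i = f_i/32:
  p = 9/32 = 0.281250: log2(p) = -1.830075, -p*log2(p) = 0.514709
  p = 1/32 = 0.031250: log2(p) = -5.000000, -p*log2(p) = 0.156250
  p = 19/32 = 0.593750: log2(p) = -0.752072, -p*log2(p) = 0.446543
  p = 3/32 = 0.093750: log2(p) = -3.415037, -p*log2(p) = 0.320160
H = 0.514709 + 0.156250 + 0.446543 + 0.320160 = 1.437662

H = 1.4377 bits/symbol


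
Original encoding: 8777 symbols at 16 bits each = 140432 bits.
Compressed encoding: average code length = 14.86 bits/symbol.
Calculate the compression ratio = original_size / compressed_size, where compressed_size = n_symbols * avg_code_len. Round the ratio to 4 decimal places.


original_size = n_symbols * orig_bits = 8777 * 16 = 140432 bits
compressed_size = n_symbols * avg_code_len = 8777 * 14.86 = 130426.22 bits
ratio = original_size / compressed_size = 140432 / 130426.22 = 1.0767

Compression ratio = 1.0767


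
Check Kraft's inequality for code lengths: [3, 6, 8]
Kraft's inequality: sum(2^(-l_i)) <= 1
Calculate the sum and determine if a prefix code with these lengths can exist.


Sum = 2^(-3) + 2^(-6) + 2^(-8)
    = 0.125 + 0.015625 + 0.00390625
    = 37/256 = 0.14453125
Since 0.14453125 <= 1, Kraft's inequality IS satisfied.
A prefix code with these lengths CAN exist.

Kraft sum = 0.14453125. Satisfied.


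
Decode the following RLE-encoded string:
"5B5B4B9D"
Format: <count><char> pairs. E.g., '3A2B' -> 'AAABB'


Expanding each <count><char> pair:
  5B -> 'BBBBB'
  5B -> 'BBBBB'
  4B -> 'BBBB'
  9D -> 'DDDDDDDDD'

Decoded = BBBBBBBBBBBBBBDDDDDDDDD


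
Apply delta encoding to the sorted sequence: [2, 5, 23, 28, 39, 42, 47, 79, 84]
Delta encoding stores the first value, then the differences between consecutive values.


First value: 2
Deltas:
  5 - 2 = 3
  23 - 5 = 18
  28 - 23 = 5
  39 - 28 = 11
  42 - 39 = 3
  47 - 42 = 5
  79 - 47 = 32
  84 - 79 = 5


Delta encoded: [2, 3, 18, 5, 11, 3, 5, 32, 5]


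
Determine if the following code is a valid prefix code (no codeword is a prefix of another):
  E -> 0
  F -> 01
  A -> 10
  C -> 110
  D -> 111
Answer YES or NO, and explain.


Checking each pair (does one codeword prefix another?):
  E='0' vs F='01': prefix -- VIOLATION

NO -- this is NOT a valid prefix code. E (0) is a prefix of F (01).


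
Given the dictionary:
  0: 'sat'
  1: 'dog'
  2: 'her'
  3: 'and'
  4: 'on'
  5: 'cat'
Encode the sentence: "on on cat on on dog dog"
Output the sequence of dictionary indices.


Look up each word in the dictionary:
  'on' -> 4
  'on' -> 4
  'cat' -> 5
  'on' -> 4
  'on' -> 4
  'dog' -> 1
  'dog' -> 1

Encoded: [4, 4, 5, 4, 4, 1, 1]


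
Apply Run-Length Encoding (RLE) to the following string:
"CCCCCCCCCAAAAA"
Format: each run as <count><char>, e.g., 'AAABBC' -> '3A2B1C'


Scanning runs left to right:
  i=0: run of 'C' x 9 -> '9C'
  i=9: run of 'A' x 5 -> '5A'

RLE = 9C5A


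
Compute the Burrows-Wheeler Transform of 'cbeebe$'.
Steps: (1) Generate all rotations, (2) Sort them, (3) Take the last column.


Rotations (sorted):
  0: $cbeebe -> last char: e
  1: be$cbee -> last char: e
  2: beebe$c -> last char: c
  3: cbeebe$ -> last char: $
  4: e$cbeeb -> last char: b
  5: ebe$cbe -> last char: e
  6: eebe$cb -> last char: b


BWT = eec$beb


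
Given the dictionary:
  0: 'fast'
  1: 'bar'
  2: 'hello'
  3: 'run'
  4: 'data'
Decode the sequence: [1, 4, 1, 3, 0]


Look up each index in the dictionary:
  1 -> 'bar'
  4 -> 'data'
  1 -> 'bar'
  3 -> 'run'
  0 -> 'fast'

Decoded: "bar data bar run fast"


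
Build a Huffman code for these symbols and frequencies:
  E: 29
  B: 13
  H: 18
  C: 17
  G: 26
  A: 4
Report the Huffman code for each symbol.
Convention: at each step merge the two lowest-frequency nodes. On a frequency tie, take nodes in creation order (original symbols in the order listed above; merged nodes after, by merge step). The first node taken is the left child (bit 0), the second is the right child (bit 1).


Huffman tree construction:
Step 1: Merge A(4) + B(13) = 17
Step 2: Merge C(17) + (A+B)(17) = 34
Step 3: Merge H(18) + G(26) = 44
Step 4: Merge E(29) + (C+(A+B))(34) = 63
Step 5: Merge (H+G)(44) + (E+(C+(A+B)))(63) = 107
Read each symbol's code off the tree from the root (left child = 0, right child = 1).

Codes:
  E: 10 (length 2)
  B: 1111 (length 4)
  H: 00 (length 2)
  C: 110 (length 3)
  G: 01 (length 2)
  A: 1110 (length 4)
Average code length: 265/107 = 2.4766 bits/symbol


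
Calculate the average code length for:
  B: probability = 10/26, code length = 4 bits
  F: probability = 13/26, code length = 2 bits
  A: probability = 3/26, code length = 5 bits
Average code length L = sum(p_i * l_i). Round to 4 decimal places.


Weighted contributions p_i * l_i:
  B: (10/26) * 4 = 40/26
  F: (13/26) * 2 = 26/26
  A: (3/26) * 5 = 15/26
Sum = (40 + 26 + 15)/26 = 81/26

L = 81/26 = 3.1154 bits/symbol


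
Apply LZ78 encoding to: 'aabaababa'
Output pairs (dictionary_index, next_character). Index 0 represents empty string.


LZ78 encoding steps:
Dictionary: {0: ''}
Step 1: w='' (idx 0), next='a' -> output (0, 'a'), add 'a' as idx 1
Step 2: w='a' (idx 1), next='b' -> output (1, 'b'), add 'ab' as idx 2
Step 3: w='a' (idx 1), next='a' -> output (1, 'a'), add 'aa' as idx 3
Step 4: w='' (idx 0), next='b' -> output (0, 'b'), add 'b' as idx 4
Step 5: w='ab' (idx 2), next='a' -> output (2, 'a'), add 'aba' as idx 5


Encoded: [(0, 'a'), (1, 'b'), (1, 'a'), (0, 'b'), (2, 'a')]


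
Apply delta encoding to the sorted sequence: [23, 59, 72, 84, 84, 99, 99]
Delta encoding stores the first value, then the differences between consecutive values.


First value: 23
Deltas:
  59 - 23 = 36
  72 - 59 = 13
  84 - 72 = 12
  84 - 84 = 0
  99 - 84 = 15
  99 - 99 = 0


Delta encoded: [23, 36, 13, 12, 0, 15, 0]


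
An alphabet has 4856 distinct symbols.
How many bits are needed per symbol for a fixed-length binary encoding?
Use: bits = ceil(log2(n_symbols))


log2(4856) = 12.2456
Bracket: 2^12 = 4096 < 4856 <= 2^13 = 8192
So ceil(log2(4856)) = 13

bits = ceil(log2(4856)) = ceil(12.2456) = 13 bits


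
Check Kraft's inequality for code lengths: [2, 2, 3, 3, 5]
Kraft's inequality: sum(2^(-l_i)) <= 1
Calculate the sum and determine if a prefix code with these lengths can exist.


Sum = 2^(-2) + 2^(-2) + 2^(-3) + 2^(-3) + 2^(-5)
    = 0.25 + 0.25 + 0.125 + 0.125 + 0.03125
    = 25/32 = 0.78125
Since 0.78125 <= 1, Kraft's inequality IS satisfied.
A prefix code with these lengths CAN exist.

Kraft sum = 0.78125. Satisfied.


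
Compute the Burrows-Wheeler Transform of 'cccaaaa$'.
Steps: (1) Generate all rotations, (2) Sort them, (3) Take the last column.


Rotations (sorted):
  0: $cccaaaa -> last char: a
  1: a$cccaaa -> last char: a
  2: aa$cccaa -> last char: a
  3: aaa$ccca -> last char: a
  4: aaaa$ccc -> last char: c
  5: caaaa$cc -> last char: c
  6: ccaaaa$c -> last char: c
  7: cccaaaa$ -> last char: $


BWT = aaaaccc$


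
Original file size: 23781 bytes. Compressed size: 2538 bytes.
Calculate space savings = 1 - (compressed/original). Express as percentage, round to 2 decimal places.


ratio = compressed/original = 2538/23781 = 0.106724
savings = 1 - ratio = 1 - 0.106724 = 0.893276
as a percentage: 0.893276 * 100 = 89.33%

Space savings = 1 - 2538/23781 = 89.33%


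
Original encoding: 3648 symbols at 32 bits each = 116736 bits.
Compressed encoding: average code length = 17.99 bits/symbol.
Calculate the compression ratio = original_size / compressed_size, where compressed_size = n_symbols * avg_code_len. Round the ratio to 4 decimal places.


original_size = n_symbols * orig_bits = 3648 * 32 = 116736 bits
compressed_size = n_symbols * avg_code_len = 3648 * 17.99 = 65627.52 bits
ratio = original_size / compressed_size = 116736 / 65627.52 = 1.7788

Compression ratio = 1.7788


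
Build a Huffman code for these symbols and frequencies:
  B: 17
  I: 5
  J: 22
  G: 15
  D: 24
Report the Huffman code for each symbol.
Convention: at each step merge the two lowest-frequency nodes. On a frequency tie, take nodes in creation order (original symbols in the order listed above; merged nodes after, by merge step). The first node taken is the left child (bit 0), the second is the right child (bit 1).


Huffman tree construction:
Step 1: Merge I(5) + G(15) = 20
Step 2: Merge B(17) + (I+G)(20) = 37
Step 3: Merge J(22) + D(24) = 46
Step 4: Merge (B+(I+G))(37) + (J+D)(46) = 83
Read each symbol's code off the tree from the root (left child = 0, right child = 1).

Codes:
  B: 00 (length 2)
  I: 010 (length 3)
  J: 10 (length 2)
  G: 011 (length 3)
  D: 11 (length 2)
Average code length: 186/83 = 2.2410 bits/symbol


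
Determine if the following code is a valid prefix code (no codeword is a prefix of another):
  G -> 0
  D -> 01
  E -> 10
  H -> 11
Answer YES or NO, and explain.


Checking each pair (does one codeword prefix another?):
  G='0' vs D='01': prefix -- VIOLATION

NO -- this is NOT a valid prefix code. G (0) is a prefix of D (01).


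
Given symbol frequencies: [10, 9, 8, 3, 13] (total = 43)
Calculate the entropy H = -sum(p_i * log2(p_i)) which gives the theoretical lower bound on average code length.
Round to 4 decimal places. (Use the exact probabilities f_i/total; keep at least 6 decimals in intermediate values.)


Per-symbol terms -p_i * log2(p_i) with p_i = f_i/43:
  p = 10/43 = 0.232558: log2(p) = -2.104337, -p*log2(p) = 0.489381
  p = 9/43 = 0.209302: log2(p) = -2.256340, -p*log2(p) = 0.472257
  p = 8/43 = 0.186047: log2(p) = -2.426265, -p*log2(p) = 0.451398
  p = 3/43 = 0.069767: log2(p) = -3.841302, -p*log2(p) = 0.267998
  p = 13/43 = 0.302326: log2(p) = -1.725825, -p*log2(p) = 0.521761
H = 0.489381 + 0.472257 + 0.451398 + 0.267998 + 0.521761 = 2.202795

H = 2.2028 bits/symbol


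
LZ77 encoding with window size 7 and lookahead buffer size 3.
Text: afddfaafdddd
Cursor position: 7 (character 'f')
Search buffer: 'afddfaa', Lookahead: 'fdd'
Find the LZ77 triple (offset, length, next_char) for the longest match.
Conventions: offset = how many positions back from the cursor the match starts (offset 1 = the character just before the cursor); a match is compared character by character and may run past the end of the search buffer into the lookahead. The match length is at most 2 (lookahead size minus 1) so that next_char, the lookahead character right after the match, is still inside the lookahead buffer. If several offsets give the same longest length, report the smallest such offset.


Try each offset into the search buffer:
  offset=1 (pos 6, char 'a'): match length 0
  offset=2 (pos 5, char 'a'): match length 0
  offset=3 (pos 4, char 'f'): match length 1
  offset=4 (pos 3, char 'd'): match length 0
  offset=5 (pos 2, char 'd'): match length 0
  offset=6 (pos 1, char 'f'): match length 2
  offset=7 (pos 0, char 'a'): match length 0
Longest match has length 2 at offset 6.
next_char = character at position 7 + 2 = 9 -> 'd'

Best match: offset=6, length=2 (matching 'fd' starting at position 1)
LZ77 triple: (6, 2, 'd')


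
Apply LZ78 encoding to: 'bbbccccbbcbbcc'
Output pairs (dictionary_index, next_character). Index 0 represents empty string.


LZ78 encoding steps:
Dictionary: {0: ''}
Step 1: w='' (idx 0), next='b' -> output (0, 'b'), add 'b' as idx 1
Step 2: w='b' (idx 1), next='b' -> output (1, 'b'), add 'bb' as idx 2
Step 3: w='' (idx 0), next='c' -> output (0, 'c'), add 'c' as idx 3
Step 4: w='c' (idx 3), next='c' -> output (3, 'c'), add 'cc' as idx 4
Step 5: w='c' (idx 3), next='b' -> output (3, 'b'), add 'cb' as idx 5
Step 6: w='b' (idx 1), next='c' -> output (1, 'c'), add 'bc' as idx 6
Step 7: w='bb' (idx 2), next='c' -> output (2, 'c'), add 'bbc' as idx 7
Step 8: w='c' (idx 3), end of input -> output (3, '')


Encoded: [(0, 'b'), (1, 'b'), (0, 'c'), (3, 'c'), (3, 'b'), (1, 'c'), (2, 'c'), (3, '')]


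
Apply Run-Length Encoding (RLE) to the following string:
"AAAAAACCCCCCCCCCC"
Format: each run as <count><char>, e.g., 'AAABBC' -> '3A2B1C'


Scanning runs left to right:
  i=0: run of 'A' x 6 -> '6A'
  i=6: run of 'C' x 11 -> '11C'

RLE = 6A11C


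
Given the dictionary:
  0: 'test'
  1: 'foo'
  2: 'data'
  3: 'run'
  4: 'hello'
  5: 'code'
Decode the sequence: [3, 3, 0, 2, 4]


Look up each index in the dictionary:
  3 -> 'run'
  3 -> 'run'
  0 -> 'test'
  2 -> 'data'
  4 -> 'hello'

Decoded: "run run test data hello"


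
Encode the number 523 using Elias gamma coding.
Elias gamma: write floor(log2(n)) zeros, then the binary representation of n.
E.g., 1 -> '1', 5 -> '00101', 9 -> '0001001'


num_bits = floor(log2(523)) + 1 = 10
leading_zeros = num_bits - 1 = 9
binary(523) = 1000001011

Elias gamma(523) = '000000000' + '1000001011' = 0000000001000001011 (19 bits)


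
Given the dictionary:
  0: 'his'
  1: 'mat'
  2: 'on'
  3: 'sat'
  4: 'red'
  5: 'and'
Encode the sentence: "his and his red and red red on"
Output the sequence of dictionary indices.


Look up each word in the dictionary:
  'his' -> 0
  'and' -> 5
  'his' -> 0
  'red' -> 4
  'and' -> 5
  'red' -> 4
  'red' -> 4
  'on' -> 2

Encoded: [0, 5, 0, 4, 5, 4, 4, 2]


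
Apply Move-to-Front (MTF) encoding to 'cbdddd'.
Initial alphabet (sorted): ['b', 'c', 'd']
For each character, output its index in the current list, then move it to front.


MTF encoding:
'c': index 1 in ['b', 'c', 'd'] -> ['c', 'b', 'd']
'b': index 1 in ['c', 'b', 'd'] -> ['b', 'c', 'd']
'd': index 2 in ['b', 'c', 'd'] -> ['d', 'b', 'c']
'd': index 0 in ['d', 'b', 'c'] -> ['d', 'b', 'c']
'd': index 0 in ['d', 'b', 'c'] -> ['d', 'b', 'c']
'd': index 0 in ['d', 'b', 'c'] -> ['d', 'b', 'c']


Output: [1, 1, 2, 0, 0, 0]


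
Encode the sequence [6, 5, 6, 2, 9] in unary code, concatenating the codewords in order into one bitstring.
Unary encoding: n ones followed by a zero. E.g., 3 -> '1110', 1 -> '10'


Encode each number as n ones followed by a terminating 0:
  6 -> 1111110 (7 bits)
  5 -> 111110 (6 bits)
  6 -> 1111110 (7 bits)
  2 -> 110 (3 bits)
  9 -> 1111111110 (10 bits)
Total length = 7 + 6 + 7 + 3 + 10 = 33 bits.

Unary([6, 5, 6, 2, 9]) = 111111011111011111101101111111110 (33 bits)


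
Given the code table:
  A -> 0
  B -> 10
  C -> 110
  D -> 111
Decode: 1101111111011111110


Decoding:
110 -> C
111 -> D
111 -> D
10 -> B
111 -> D
111 -> D
10 -> B


Result: CDDBDDB


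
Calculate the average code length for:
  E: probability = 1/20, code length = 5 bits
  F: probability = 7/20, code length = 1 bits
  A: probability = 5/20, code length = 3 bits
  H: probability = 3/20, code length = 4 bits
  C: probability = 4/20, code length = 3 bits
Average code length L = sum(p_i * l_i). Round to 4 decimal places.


Weighted contributions p_i * l_i:
  E: (1/20) * 5 = 5/20
  F: (7/20) * 1 = 7/20
  A: (5/20) * 3 = 15/20
  H: (3/20) * 4 = 12/20
  C: (4/20) * 3 = 12/20
Sum = (5 + 7 + 15 + 12 + 12)/20 = 51/20

L = 51/20 = 2.5500 bits/symbol


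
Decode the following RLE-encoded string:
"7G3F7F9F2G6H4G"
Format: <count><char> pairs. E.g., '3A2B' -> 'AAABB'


Expanding each <count><char> pair:
  7G -> 'GGGGGGG'
  3F -> 'FFF'
  7F -> 'FFFFFFF'
  9F -> 'FFFFFFFFF'
  2G -> 'GG'
  6H -> 'HHHHHH'
  4G -> 'GGGG'

Decoded = GGGGGGGFFFFFFFFFFFFFFFFFFFGGHHHHHHGGGG


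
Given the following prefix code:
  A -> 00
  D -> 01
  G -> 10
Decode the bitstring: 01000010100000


Decoding step by step:
Bits 01 -> D
Bits 00 -> A
Bits 00 -> A
Bits 10 -> G
Bits 10 -> G
Bits 00 -> A
Bits 00 -> A


Decoded message: DAAGGAA


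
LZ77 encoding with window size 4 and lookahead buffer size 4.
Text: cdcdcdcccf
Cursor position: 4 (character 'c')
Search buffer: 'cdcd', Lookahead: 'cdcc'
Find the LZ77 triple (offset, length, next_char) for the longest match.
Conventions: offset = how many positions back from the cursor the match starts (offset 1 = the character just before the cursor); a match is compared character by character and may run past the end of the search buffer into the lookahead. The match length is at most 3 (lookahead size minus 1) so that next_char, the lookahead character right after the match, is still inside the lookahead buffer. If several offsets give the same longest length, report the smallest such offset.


Try each offset into the search buffer:
  offset=1 (pos 3, char 'd'): match length 0
  offset=2 (pos 2, char 'c'): match length 3
  offset=3 (pos 1, char 'd'): match length 0
  offset=4 (pos 0, char 'c'): match length 3
Longest match has length 3, found at offsets 2, 4; take the smallest, offset 2.
next_char = character at position 4 + 3 = 7 -> 'c'

Best match: offset=2, length=3 (matching 'cdc' starting at position 2)
LZ77 triple: (2, 3, 'c')


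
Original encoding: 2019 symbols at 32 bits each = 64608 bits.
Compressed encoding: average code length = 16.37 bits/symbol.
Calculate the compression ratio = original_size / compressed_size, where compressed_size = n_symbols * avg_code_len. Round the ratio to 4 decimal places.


original_size = n_symbols * orig_bits = 2019 * 32 = 64608 bits
compressed_size = n_symbols * avg_code_len = 2019 * 16.37 = 33051.03 bits
ratio = original_size / compressed_size = 64608 / 33051.03 = 1.9548

Compression ratio = 1.9548


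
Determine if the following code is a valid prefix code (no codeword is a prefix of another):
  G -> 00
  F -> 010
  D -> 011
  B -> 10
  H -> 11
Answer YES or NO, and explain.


Checking each pair (does one codeword prefix another?):
  G='00' vs F='010': no prefix
  G='00' vs D='011': no prefix
  G='00' vs B='10': no prefix
  G='00' vs H='11': no prefix
  F='010' vs G='00': no prefix
  F='010' vs D='011': no prefix
  F='010' vs B='10': no prefix
  F='010' vs H='11': no prefix
  D='011' vs G='00': no prefix
  D='011' vs F='010': no prefix
  D='011' vs B='10': no prefix
  D='011' vs H='11': no prefix
  B='10' vs G='00': no prefix
  B='10' vs F='010': no prefix
  B='10' vs D='011': no prefix
  B='10' vs H='11': no prefix
  H='11' vs G='00': no prefix
  H='11' vs F='010': no prefix
  H='11' vs D='011': no prefix
  H='11' vs B='10': no prefix
No violation found over all pairs.

YES -- this is a valid prefix code. No codeword is a prefix of any other codeword.


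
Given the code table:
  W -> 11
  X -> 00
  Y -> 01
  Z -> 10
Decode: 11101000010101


Decoding:
11 -> W
10 -> Z
10 -> Z
00 -> X
01 -> Y
01 -> Y
01 -> Y


Result: WZZXYYY


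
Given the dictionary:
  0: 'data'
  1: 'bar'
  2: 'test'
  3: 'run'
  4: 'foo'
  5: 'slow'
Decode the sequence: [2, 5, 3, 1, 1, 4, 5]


Look up each index in the dictionary:
  2 -> 'test'
  5 -> 'slow'
  3 -> 'run'
  1 -> 'bar'
  1 -> 'bar'
  4 -> 'foo'
  5 -> 'slow'

Decoded: "test slow run bar bar foo slow"


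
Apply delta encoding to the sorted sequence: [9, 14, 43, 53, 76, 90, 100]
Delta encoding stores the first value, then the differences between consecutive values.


First value: 9
Deltas:
  14 - 9 = 5
  43 - 14 = 29
  53 - 43 = 10
  76 - 53 = 23
  90 - 76 = 14
  100 - 90 = 10


Delta encoded: [9, 5, 29, 10, 23, 14, 10]


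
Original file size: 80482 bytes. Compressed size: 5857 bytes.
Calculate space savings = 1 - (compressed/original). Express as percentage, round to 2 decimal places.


ratio = compressed/original = 5857/80482 = 0.072774
savings = 1 - ratio = 1 - 0.072774 = 0.927226
as a percentage: 0.927226 * 100 = 92.72%

Space savings = 1 - 5857/80482 = 92.72%


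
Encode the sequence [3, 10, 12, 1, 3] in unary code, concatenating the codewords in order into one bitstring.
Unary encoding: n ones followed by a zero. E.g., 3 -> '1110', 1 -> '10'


Encode each number as n ones followed by a terminating 0:
  3 -> 1110 (4 bits)
  10 -> 11111111110 (11 bits)
  12 -> 1111111111110 (13 bits)
  1 -> 10 (2 bits)
  3 -> 1110 (4 bits)
Total length = 4 + 11 + 13 + 2 + 4 = 34 bits.

Unary([3, 10, 12, 1, 3]) = 1110111111111101111111111110101110 (34 bits)


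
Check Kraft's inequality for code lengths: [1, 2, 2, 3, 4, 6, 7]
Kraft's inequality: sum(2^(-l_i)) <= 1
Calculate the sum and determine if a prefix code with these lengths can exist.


Sum = 2^(-1) + 2^(-2) + 2^(-2) + 2^(-3) + 2^(-4) + 2^(-6) + 2^(-7)
    = 0.5 + 0.25 + 0.25 + 0.125 + 0.0625 + 0.015625 + 0.0078125
    = 155/128 = 1.2109375
Since 1.2109375 > 1, Kraft's inequality is NOT satisfied.
A prefix code with these lengths CANNOT exist.

Kraft sum = 1.2109375. Not satisfied.


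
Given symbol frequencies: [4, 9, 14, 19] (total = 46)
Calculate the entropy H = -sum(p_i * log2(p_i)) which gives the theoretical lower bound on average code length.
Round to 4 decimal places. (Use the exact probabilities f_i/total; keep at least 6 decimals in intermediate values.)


Per-symbol terms -p_i * log2(p_i) with p_i = f_i/46:
  p = 4/46 = 0.086957: log2(p) = -3.523562, -p*log2(p) = 0.306397
  p = 9/46 = 0.195652: log2(p) = -2.353637, -p*log2(p) = 0.460494
  p = 14/46 = 0.304348: log2(p) = -1.716207, -p*log2(p) = 0.522324
  p = 19/46 = 0.413043: log2(p) = -1.275634, -p*log2(p) = 0.526892
H = 0.306397 + 0.460494 + 0.522324 + 0.526892 = 1.816107

H = 1.8161 bits/symbol


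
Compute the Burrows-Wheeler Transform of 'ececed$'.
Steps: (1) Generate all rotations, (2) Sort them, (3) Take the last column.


Rotations (sorted):
  0: $ececed -> last char: d
  1: ceced$e -> last char: e
  2: ced$ece -> last char: e
  3: d$ecece -> last char: e
  4: ececed$ -> last char: $
  5: eced$ec -> last char: c
  6: ed$ecec -> last char: c


BWT = deee$cc


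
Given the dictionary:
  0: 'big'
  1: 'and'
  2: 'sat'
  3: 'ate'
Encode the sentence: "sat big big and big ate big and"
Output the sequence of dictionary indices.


Look up each word in the dictionary:
  'sat' -> 2
  'big' -> 0
  'big' -> 0
  'and' -> 1
  'big' -> 0
  'ate' -> 3
  'big' -> 0
  'and' -> 1

Encoded: [2, 0, 0, 1, 0, 3, 0, 1]


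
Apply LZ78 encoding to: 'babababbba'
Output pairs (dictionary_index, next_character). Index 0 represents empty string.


LZ78 encoding steps:
Dictionary: {0: ''}
Step 1: w='' (idx 0), next='b' -> output (0, 'b'), add 'b' as idx 1
Step 2: w='' (idx 0), next='a' -> output (0, 'a'), add 'a' as idx 2
Step 3: w='b' (idx 1), next='a' -> output (1, 'a'), add 'ba' as idx 3
Step 4: w='ba' (idx 3), next='b' -> output (3, 'b'), add 'bab' as idx 4
Step 5: w='b' (idx 1), next='b' -> output (1, 'b'), add 'bb' as idx 5
Step 6: w='a' (idx 2), end of input -> output (2, '')


Encoded: [(0, 'b'), (0, 'a'), (1, 'a'), (3, 'b'), (1, 'b'), (2, '')]


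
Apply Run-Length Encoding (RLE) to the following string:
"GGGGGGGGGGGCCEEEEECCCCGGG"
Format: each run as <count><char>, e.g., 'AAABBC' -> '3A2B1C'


Scanning runs left to right:
  i=0: run of 'G' x 11 -> '11G'
  i=11: run of 'C' x 2 -> '2C'
  i=13: run of 'E' x 5 -> '5E'
  i=18: run of 'C' x 4 -> '4C'
  i=22: run of 'G' x 3 -> '3G'

RLE = 11G2C5E4C3G


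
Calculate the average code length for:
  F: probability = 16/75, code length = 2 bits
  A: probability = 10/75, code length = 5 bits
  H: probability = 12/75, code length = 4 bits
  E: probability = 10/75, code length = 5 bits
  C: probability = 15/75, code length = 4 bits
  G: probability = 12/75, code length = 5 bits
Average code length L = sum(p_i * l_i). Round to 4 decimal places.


Weighted contributions p_i * l_i:
  F: (16/75) * 2 = 32/75
  A: (10/75) * 5 = 50/75
  H: (12/75) * 4 = 48/75
  E: (10/75) * 5 = 50/75
  C: (15/75) * 4 = 60/75
  G: (12/75) * 5 = 60/75
Sum = (32 + 50 + 48 + 50 + 60 + 60)/75 = 300/75

L = 300/75 = 4.0000 bits/symbol


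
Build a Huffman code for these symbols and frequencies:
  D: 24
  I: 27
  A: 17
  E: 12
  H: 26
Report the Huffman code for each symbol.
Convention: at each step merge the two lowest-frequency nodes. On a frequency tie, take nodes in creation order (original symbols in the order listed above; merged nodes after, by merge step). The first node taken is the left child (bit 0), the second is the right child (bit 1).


Huffman tree construction:
Step 1: Merge E(12) + A(17) = 29
Step 2: Merge D(24) + H(26) = 50
Step 3: Merge I(27) + (E+A)(29) = 56
Step 4: Merge (D+H)(50) + (I+(E+A))(56) = 106
Read each symbol's code off the tree from the root (left child = 0, right child = 1).

Codes:
  D: 00 (length 2)
  I: 10 (length 2)
  A: 111 (length 3)
  E: 110 (length 3)
  H: 01 (length 2)
Average code length: 241/106 = 2.2736 bits/symbol


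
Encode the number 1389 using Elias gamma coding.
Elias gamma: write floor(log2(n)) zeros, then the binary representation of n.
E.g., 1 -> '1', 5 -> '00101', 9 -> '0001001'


num_bits = floor(log2(1389)) + 1 = 11
leading_zeros = num_bits - 1 = 10
binary(1389) = 10101101101

Elias gamma(1389) = '0000000000' + '10101101101' = 000000000010101101101 (21 bits)


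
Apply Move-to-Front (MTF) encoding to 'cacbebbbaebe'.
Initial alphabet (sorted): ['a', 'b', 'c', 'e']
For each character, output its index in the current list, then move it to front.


MTF encoding:
'c': index 2 in ['a', 'b', 'c', 'e'] -> ['c', 'a', 'b', 'e']
'a': index 1 in ['c', 'a', 'b', 'e'] -> ['a', 'c', 'b', 'e']
'c': index 1 in ['a', 'c', 'b', 'e'] -> ['c', 'a', 'b', 'e']
'b': index 2 in ['c', 'a', 'b', 'e'] -> ['b', 'c', 'a', 'e']
'e': index 3 in ['b', 'c', 'a', 'e'] -> ['e', 'b', 'c', 'a']
'b': index 1 in ['e', 'b', 'c', 'a'] -> ['b', 'e', 'c', 'a']
'b': index 0 in ['b', 'e', 'c', 'a'] -> ['b', 'e', 'c', 'a']
'b': index 0 in ['b', 'e', 'c', 'a'] -> ['b', 'e', 'c', 'a']
'a': index 3 in ['b', 'e', 'c', 'a'] -> ['a', 'b', 'e', 'c']
'e': index 2 in ['a', 'b', 'e', 'c'] -> ['e', 'a', 'b', 'c']
'b': index 2 in ['e', 'a', 'b', 'c'] -> ['b', 'e', 'a', 'c']
'e': index 1 in ['b', 'e', 'a', 'c'] -> ['e', 'b', 'a', 'c']


Output: [2, 1, 1, 2, 3, 1, 0, 0, 3, 2, 2, 1]


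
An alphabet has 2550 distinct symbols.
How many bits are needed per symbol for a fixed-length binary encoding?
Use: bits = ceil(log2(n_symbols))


log2(2550) = 11.3163
Bracket: 2^11 = 2048 < 2550 <= 2^12 = 4096
So ceil(log2(2550)) = 12

bits = ceil(log2(2550)) = ceil(11.3163) = 12 bits


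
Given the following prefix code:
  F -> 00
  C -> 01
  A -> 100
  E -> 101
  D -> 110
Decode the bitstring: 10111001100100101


Decoding step by step:
Bits 101 -> E
Bits 110 -> D
Bits 01 -> C
Bits 100 -> A
Bits 100 -> A
Bits 101 -> E


Decoded message: EDCAAE


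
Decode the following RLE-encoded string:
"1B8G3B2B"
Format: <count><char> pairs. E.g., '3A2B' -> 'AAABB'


Expanding each <count><char> pair:
  1B -> 'B'
  8G -> 'GGGGGGGG'
  3B -> 'BBB'
  2B -> 'BB'

Decoded = BGGGGGGGGBBBBB


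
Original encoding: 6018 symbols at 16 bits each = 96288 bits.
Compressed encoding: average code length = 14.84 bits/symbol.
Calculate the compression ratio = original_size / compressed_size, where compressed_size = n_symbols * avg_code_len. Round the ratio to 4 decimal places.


original_size = n_symbols * orig_bits = 6018 * 16 = 96288 bits
compressed_size = n_symbols * avg_code_len = 6018 * 14.84 = 89307.12 bits
ratio = original_size / compressed_size = 96288 / 89307.12 = 1.0782

Compression ratio = 1.0782


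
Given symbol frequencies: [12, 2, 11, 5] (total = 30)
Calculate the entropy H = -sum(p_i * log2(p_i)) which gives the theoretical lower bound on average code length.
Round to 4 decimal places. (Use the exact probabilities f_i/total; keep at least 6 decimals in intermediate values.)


Per-symbol terms -p_i * log2(p_i) with p_i = f_i/30:
  p = 12/30 = 0.400000: log2(p) = -1.321928, -p*log2(p) = 0.528771
  p = 2/30 = 0.066667: log2(p) = -3.906891, -p*log2(p) = 0.260459
  p = 11/30 = 0.366667: log2(p) = -1.447459, -p*log2(p) = 0.530735
  p = 5/30 = 0.166667: log2(p) = -2.584963, -p*log2(p) = 0.430827
H = 0.528771 + 0.260459 + 0.530735 + 0.430827 = 1.750792

H = 1.7508 bits/symbol


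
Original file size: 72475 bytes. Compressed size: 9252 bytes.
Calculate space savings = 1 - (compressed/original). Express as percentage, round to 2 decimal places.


ratio = compressed/original = 9252/72475 = 0.127658
savings = 1 - ratio = 1 - 0.127658 = 0.872342
as a percentage: 0.872342 * 100 = 87.23%

Space savings = 1 - 9252/72475 = 87.23%


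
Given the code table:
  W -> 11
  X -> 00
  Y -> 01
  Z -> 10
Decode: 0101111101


Decoding:
01 -> Y
01 -> Y
11 -> W
11 -> W
01 -> Y


Result: YYWWY


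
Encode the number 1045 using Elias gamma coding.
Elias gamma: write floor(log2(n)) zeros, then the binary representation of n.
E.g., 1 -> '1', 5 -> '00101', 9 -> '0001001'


num_bits = floor(log2(1045)) + 1 = 11
leading_zeros = num_bits - 1 = 10
binary(1045) = 10000010101

Elias gamma(1045) = '0000000000' + '10000010101' = 000000000010000010101 (21 bits)


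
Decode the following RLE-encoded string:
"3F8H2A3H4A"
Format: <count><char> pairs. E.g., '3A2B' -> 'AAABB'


Expanding each <count><char> pair:
  3F -> 'FFF'
  8H -> 'HHHHHHHH'
  2A -> 'AA'
  3H -> 'HHH'
  4A -> 'AAAA'

Decoded = FFFHHHHHHHHAAHHHAAAA


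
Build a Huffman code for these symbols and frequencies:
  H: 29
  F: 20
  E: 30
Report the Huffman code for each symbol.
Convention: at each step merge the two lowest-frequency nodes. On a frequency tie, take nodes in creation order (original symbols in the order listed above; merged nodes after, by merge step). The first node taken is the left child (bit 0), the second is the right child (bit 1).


Huffman tree construction:
Step 1: Merge F(20) + H(29) = 49
Step 2: Merge E(30) + (F+H)(49) = 79
Read each symbol's code off the tree from the root (left child = 0, right child = 1).

Codes:
  H: 11 (length 2)
  F: 10 (length 2)
  E: 0 (length 1)
Average code length: 128/79 = 1.6203 bits/symbol


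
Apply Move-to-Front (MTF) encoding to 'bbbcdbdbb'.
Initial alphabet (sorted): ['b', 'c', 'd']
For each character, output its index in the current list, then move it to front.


MTF encoding:
'b': index 0 in ['b', 'c', 'd'] -> ['b', 'c', 'd']
'b': index 0 in ['b', 'c', 'd'] -> ['b', 'c', 'd']
'b': index 0 in ['b', 'c', 'd'] -> ['b', 'c', 'd']
'c': index 1 in ['b', 'c', 'd'] -> ['c', 'b', 'd']
'd': index 2 in ['c', 'b', 'd'] -> ['d', 'c', 'b']
'b': index 2 in ['d', 'c', 'b'] -> ['b', 'd', 'c']
'd': index 1 in ['b', 'd', 'c'] -> ['d', 'b', 'c']
'b': index 1 in ['d', 'b', 'c'] -> ['b', 'd', 'c']
'b': index 0 in ['b', 'd', 'c'] -> ['b', 'd', 'c']


Output: [0, 0, 0, 1, 2, 2, 1, 1, 0]


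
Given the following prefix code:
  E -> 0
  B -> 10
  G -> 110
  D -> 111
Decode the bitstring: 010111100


Decoding step by step:
Bits 0 -> E
Bits 10 -> B
Bits 111 -> D
Bits 10 -> B
Bits 0 -> E


Decoded message: EBDBE


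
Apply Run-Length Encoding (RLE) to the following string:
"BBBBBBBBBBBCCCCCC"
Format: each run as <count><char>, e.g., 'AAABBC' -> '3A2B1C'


Scanning runs left to right:
  i=0: run of 'B' x 11 -> '11B'
  i=11: run of 'C' x 6 -> '6C'

RLE = 11B6C


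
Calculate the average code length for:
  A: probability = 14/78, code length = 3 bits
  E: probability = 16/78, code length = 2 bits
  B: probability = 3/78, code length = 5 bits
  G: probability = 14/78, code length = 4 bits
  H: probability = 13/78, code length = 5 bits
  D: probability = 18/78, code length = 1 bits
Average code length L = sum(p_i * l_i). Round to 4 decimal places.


Weighted contributions p_i * l_i:
  A: (14/78) * 3 = 42/78
  E: (16/78) * 2 = 32/78
  B: (3/78) * 5 = 15/78
  G: (14/78) * 4 = 56/78
  H: (13/78) * 5 = 65/78
  D: (18/78) * 1 = 18/78
Sum = (42 + 32 + 15 + 56 + 65 + 18)/78 = 228/78

L = 228/78 = 2.9231 bits/symbol


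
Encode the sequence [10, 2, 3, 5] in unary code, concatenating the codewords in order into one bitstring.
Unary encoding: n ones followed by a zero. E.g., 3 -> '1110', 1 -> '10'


Encode each number as n ones followed by a terminating 0:
  10 -> 11111111110 (11 bits)
  2 -> 110 (3 bits)
  3 -> 1110 (4 bits)
  5 -> 111110 (6 bits)
Total length = 11 + 3 + 4 + 6 = 24 bits.

Unary([10, 2, 3, 5]) = 111111111101101110111110 (24 bits)


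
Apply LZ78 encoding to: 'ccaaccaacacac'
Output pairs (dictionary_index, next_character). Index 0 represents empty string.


LZ78 encoding steps:
Dictionary: {0: ''}
Step 1: w='' (idx 0), next='c' -> output (0, 'c'), add 'c' as idx 1
Step 2: w='c' (idx 1), next='a' -> output (1, 'a'), add 'ca' as idx 2
Step 3: w='' (idx 0), next='a' -> output (0, 'a'), add 'a' as idx 3
Step 4: w='c' (idx 1), next='c' -> output (1, 'c'), add 'cc' as idx 4
Step 5: w='a' (idx 3), next='a' -> output (3, 'a'), add 'aa' as idx 5
Step 6: w='ca' (idx 2), next='c' -> output (2, 'c'), add 'cac' as idx 6
Step 7: w='a' (idx 3), next='c' -> output (3, 'c'), add 'ac' as idx 7


Encoded: [(0, 'c'), (1, 'a'), (0, 'a'), (1, 'c'), (3, 'a'), (2, 'c'), (3, 'c')]


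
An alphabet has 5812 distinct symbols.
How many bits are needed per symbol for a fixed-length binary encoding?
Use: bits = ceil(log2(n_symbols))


log2(5812) = 12.5048
Bracket: 2^12 = 4096 < 5812 <= 2^13 = 8192
So ceil(log2(5812)) = 13

bits = ceil(log2(5812)) = ceil(12.5048) = 13 bits


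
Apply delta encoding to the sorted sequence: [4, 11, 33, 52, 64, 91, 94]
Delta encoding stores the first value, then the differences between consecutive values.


First value: 4
Deltas:
  11 - 4 = 7
  33 - 11 = 22
  52 - 33 = 19
  64 - 52 = 12
  91 - 64 = 27
  94 - 91 = 3


Delta encoded: [4, 7, 22, 19, 12, 27, 3]


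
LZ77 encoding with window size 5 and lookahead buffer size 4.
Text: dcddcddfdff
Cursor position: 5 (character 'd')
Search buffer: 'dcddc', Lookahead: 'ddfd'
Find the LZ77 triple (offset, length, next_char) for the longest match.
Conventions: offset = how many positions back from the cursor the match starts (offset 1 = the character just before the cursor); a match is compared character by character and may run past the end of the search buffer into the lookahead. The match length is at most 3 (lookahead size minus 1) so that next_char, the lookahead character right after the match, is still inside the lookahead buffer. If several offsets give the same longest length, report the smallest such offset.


Try each offset into the search buffer:
  offset=1 (pos 4, char 'c'): match length 0
  offset=2 (pos 3, char 'd'): match length 1
  offset=3 (pos 2, char 'd'): match length 2
  offset=4 (pos 1, char 'c'): match length 0
  offset=5 (pos 0, char 'd'): match length 1
Longest match has length 2 at offset 3.
next_char = character at position 5 + 2 = 7 -> 'f'

Best match: offset=3, length=2 (matching 'dd' starting at position 2)
LZ77 triple: (3, 2, 'f')


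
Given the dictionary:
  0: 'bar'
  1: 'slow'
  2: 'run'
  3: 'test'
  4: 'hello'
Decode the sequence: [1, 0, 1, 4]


Look up each index in the dictionary:
  1 -> 'slow'
  0 -> 'bar'
  1 -> 'slow'
  4 -> 'hello'

Decoded: "slow bar slow hello"


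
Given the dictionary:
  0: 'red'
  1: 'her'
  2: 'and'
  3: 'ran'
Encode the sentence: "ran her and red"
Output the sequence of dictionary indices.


Look up each word in the dictionary:
  'ran' -> 3
  'her' -> 1
  'and' -> 2
  'red' -> 0

Encoded: [3, 1, 2, 0]


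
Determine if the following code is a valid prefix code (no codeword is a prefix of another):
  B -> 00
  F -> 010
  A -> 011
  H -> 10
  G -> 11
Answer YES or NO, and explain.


Checking each pair (does one codeword prefix another?):
  B='00' vs F='010': no prefix
  B='00' vs A='011': no prefix
  B='00' vs H='10': no prefix
  B='00' vs G='11': no prefix
  F='010' vs B='00': no prefix
  F='010' vs A='011': no prefix
  F='010' vs H='10': no prefix
  F='010' vs G='11': no prefix
  A='011' vs B='00': no prefix
  A='011' vs F='010': no prefix
  A='011' vs H='10': no prefix
  A='011' vs G='11': no prefix
  H='10' vs B='00': no prefix
  H='10' vs F='010': no prefix
  H='10' vs A='011': no prefix
  H='10' vs G='11': no prefix
  G='11' vs B='00': no prefix
  G='11' vs F='010': no prefix
  G='11' vs A='011': no prefix
  G='11' vs H='10': no prefix
No violation found over all pairs.

YES -- this is a valid prefix code. No codeword is a prefix of any other codeword.
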